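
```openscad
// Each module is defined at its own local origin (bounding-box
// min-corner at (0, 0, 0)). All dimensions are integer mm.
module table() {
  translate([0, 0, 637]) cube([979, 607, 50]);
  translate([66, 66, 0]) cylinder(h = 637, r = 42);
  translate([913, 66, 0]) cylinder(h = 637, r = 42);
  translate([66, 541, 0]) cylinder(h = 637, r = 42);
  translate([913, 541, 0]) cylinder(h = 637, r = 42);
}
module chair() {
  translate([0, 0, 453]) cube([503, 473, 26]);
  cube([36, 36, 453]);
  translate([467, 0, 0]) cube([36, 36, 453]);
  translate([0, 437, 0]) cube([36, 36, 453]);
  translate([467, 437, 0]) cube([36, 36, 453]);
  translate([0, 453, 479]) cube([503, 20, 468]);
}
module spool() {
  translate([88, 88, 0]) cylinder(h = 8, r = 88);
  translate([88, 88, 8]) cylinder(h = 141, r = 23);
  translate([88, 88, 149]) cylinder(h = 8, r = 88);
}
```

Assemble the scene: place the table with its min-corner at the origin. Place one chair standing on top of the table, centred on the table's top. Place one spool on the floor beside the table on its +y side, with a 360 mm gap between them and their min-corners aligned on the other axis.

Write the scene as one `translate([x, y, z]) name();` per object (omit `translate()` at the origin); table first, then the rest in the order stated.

table();
translate([238, 67, 687]) chair();
translate([0, 967, 0]) spool();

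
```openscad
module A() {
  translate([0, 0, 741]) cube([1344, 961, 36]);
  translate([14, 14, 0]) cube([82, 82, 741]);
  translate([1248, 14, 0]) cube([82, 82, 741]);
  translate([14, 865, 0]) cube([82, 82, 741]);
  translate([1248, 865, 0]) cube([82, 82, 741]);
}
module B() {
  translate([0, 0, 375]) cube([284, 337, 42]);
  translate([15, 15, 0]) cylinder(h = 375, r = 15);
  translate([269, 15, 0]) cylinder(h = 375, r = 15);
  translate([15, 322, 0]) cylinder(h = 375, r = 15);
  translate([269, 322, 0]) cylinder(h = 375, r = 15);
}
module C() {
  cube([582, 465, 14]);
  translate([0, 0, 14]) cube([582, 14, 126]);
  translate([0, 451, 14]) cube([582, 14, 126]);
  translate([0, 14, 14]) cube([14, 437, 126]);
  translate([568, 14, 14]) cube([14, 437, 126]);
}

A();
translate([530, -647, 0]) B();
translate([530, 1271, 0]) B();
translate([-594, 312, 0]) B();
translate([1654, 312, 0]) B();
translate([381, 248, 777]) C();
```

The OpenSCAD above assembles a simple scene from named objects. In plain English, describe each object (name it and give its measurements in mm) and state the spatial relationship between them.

A is a rectangular dining table. The top is 1344×961×36 mm with its upper surface at z = 777 mm. It stands on four 82×82 mm square legs, each inset 14 mm from the nearest pair of top edges, running from the floor to the underside of the top.

B is a four-legged stool. The seat is a 284×337×42 mm slab whose top surface is at z = 417 mm; four round legs, each 30 mm in diameter, run from the floor (z = 0) to the underside of the seat, each leg's axis is inset half a diameter from the nearest pair of seat edges (so the leg's bounding box is flush with the corner).

C is an open-topped rectangular box: outside dimensions 582×465×140 mm, with a uniform wall and base thickness of 14 mm. The base is a full 582×465 slab on the floor; four walls sit on top of the base. The front and back walls (the −y and +y sides) span the full width; the two side walls fit between them.

Four stools sit around the table at the −y, +y, −x, +x sides. The open box is on top of the table, centred.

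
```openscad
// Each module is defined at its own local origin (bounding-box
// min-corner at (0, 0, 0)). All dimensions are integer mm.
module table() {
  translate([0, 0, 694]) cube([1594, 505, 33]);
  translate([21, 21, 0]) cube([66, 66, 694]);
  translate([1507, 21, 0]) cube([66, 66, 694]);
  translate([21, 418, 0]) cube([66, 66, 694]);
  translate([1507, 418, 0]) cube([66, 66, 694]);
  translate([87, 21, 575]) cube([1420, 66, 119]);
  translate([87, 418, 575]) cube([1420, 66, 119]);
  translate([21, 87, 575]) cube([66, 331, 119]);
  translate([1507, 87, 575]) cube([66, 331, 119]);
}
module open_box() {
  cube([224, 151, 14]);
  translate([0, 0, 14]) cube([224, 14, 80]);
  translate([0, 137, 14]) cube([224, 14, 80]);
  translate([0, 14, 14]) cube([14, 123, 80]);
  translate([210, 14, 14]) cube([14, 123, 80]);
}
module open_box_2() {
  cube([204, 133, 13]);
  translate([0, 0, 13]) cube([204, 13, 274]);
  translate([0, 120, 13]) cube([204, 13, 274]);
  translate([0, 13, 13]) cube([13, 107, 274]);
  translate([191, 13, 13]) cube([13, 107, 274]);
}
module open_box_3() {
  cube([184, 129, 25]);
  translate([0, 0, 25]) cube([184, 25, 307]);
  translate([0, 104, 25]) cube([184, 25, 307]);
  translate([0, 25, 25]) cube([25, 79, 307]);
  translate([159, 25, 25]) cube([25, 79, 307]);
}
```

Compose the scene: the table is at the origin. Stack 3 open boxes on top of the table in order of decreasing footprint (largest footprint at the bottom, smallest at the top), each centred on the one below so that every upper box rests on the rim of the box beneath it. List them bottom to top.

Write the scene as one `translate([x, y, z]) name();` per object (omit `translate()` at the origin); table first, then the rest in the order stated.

table();
translate([685, 177, 727]) open_box();
translate([695, 186, 821]) open_box_2();
translate([705, 188, 1108]) open_box_3();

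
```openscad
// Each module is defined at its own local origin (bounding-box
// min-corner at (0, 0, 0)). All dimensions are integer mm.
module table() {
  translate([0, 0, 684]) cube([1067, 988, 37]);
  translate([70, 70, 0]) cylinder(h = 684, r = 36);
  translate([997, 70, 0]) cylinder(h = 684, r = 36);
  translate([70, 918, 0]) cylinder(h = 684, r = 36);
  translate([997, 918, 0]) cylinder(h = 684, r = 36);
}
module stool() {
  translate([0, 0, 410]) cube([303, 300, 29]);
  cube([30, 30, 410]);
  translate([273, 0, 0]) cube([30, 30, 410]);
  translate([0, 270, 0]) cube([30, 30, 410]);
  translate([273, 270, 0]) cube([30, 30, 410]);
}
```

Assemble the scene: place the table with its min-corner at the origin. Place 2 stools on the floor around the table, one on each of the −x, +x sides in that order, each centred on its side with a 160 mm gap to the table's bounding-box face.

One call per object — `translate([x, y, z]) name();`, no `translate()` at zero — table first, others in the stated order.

table();
translate([-463, 344, 0]) stool();
translate([1227, 344, 0]) stool();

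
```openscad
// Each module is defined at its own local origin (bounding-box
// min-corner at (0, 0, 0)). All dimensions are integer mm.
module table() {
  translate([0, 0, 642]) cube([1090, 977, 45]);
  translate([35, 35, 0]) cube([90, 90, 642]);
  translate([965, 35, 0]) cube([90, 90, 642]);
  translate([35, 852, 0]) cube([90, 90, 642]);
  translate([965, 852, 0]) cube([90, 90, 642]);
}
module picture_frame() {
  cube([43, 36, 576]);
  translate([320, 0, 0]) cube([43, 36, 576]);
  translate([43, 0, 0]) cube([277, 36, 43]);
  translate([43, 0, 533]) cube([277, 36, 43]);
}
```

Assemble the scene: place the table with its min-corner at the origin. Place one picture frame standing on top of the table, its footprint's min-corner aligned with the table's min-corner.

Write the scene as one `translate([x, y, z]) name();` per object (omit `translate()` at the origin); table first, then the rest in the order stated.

table();
translate([0, 0, 687]) picture_frame();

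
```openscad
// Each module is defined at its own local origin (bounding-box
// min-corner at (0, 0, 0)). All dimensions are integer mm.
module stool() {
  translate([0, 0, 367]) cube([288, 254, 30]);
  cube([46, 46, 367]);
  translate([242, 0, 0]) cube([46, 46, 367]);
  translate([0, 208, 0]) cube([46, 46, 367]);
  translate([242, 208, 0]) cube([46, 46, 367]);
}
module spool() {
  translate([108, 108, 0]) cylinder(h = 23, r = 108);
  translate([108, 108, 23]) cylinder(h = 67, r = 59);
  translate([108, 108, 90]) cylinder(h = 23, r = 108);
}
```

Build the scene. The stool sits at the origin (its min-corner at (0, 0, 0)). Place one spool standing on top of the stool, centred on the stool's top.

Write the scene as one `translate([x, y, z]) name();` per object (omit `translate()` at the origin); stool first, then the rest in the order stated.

stool();
translate([36, 19, 397]) spool();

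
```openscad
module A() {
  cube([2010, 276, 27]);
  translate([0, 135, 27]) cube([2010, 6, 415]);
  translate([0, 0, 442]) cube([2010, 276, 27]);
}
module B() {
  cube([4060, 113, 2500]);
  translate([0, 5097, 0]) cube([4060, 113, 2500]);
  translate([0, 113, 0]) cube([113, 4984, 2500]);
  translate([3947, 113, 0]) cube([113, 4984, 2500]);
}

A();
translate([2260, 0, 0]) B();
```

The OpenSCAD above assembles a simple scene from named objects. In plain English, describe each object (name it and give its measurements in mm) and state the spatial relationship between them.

A is an I-beam lying along x, 2010 mm long. Overall section height 469 mm. Two flanges 276 mm wide (y) and 27 mm thick, one on the floor and one at the top; a web 6 mm thick runs between them, centred on the flange width.

B is the wall frame of a small rectangular building: four walls, each 2500 mm tall and 113 mm thick, enclosing a footprint 4060 mm (x) by 5210 mm (y) outside-to-outside, with no floor or roof. The front and back walls (the −y and +y sides) span the full width; the two side walls fit between them.

The house frame is on the floor beside the I-beam on its +x side.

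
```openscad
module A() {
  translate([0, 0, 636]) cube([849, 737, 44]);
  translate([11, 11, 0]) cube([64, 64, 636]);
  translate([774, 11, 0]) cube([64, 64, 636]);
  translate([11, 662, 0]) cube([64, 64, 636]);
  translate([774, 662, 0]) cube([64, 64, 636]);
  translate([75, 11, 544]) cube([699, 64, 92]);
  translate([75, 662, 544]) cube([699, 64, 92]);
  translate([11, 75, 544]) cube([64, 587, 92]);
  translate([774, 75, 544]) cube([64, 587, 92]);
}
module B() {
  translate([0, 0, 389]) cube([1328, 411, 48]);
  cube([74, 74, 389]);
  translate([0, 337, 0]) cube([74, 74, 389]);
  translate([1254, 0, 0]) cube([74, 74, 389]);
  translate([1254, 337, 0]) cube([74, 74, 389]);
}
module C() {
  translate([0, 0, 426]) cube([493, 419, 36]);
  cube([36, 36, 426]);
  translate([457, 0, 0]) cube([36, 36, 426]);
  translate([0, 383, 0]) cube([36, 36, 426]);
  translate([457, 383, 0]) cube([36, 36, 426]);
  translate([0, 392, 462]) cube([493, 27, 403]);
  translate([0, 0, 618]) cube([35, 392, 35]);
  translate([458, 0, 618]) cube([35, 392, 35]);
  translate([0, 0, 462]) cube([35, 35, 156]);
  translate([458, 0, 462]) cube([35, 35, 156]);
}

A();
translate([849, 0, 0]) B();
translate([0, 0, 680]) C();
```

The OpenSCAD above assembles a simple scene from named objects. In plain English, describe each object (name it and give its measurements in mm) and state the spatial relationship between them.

A is a rectangular dining table. The top is 849×737×44 mm with its upper surface at z = 680 mm. It stands on four 64×64 mm square legs, each inset 11 mm from the nearest pair of top edges, running from the floor to the underside of the top. Four apron rails, 64 mm thick and 92 mm tall, run between adjacent legs with their top edges flush with the underside of the top and their outer faces flush with the legs' outer faces.

B is a bench: a 1328×411 mm seat slab, 48 mm thick, top at z = 437 mm, on four 74×74 mm square legs flush with the seat corners and standing on z = 0.

C is a chair. The seat is a 493×419×36 mm slab with its top at z = 462 mm, on four 36×36 mm corner legs (flush with the seat edges, standing on z = 0). A flat backrest 27 mm thick, 403 mm tall, spans the full seat width and rises from the seat top along its +y edge, rear face flush with the rear of the seat. Two armrests of 35×35 mm section run along each side from the seat's front edge to the front of the backrest, top faces 191 mm above the seat top and outer faces flush with the seat's x-edges; a 35×35 mm post under the front of each armrest stands on the seat at the front corner.

The bench is against the table's +x side, with their −y faces flush. The chair is on top of the table.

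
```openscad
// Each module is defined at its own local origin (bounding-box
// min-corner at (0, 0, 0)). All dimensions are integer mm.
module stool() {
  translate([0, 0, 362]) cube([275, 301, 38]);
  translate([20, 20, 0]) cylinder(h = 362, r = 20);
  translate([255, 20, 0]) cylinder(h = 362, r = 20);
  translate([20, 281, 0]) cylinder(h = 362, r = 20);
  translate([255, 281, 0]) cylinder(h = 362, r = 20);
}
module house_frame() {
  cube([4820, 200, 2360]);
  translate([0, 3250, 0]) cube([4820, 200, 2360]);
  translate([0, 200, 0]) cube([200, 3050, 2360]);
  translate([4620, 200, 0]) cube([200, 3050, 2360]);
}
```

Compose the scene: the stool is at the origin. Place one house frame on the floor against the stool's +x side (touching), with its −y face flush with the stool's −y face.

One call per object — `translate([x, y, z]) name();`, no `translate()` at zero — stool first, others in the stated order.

stool();
translate([275, 0, 0]) house_frame();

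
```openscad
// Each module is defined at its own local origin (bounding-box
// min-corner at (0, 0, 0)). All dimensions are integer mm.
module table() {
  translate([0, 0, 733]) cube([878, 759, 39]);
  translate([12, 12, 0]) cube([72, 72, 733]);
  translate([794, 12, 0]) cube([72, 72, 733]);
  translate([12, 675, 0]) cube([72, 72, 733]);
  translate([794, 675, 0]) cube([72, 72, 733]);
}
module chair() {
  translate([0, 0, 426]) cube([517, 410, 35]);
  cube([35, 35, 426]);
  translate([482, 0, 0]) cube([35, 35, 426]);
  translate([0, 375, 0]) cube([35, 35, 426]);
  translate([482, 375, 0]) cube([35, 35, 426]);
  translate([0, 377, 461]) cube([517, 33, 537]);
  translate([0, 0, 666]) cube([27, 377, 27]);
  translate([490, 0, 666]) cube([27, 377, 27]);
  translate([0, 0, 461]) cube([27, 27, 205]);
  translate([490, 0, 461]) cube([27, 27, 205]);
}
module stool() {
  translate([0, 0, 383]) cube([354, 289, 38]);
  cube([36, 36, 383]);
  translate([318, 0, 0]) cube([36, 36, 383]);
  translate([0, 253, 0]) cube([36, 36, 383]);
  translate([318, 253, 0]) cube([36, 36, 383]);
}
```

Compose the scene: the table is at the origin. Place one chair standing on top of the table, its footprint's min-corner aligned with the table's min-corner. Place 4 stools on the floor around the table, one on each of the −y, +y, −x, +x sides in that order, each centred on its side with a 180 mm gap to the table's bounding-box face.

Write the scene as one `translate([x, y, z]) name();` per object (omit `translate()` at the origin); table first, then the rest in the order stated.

table();
translate([0, 0, 772]) chair();
translate([262, -469, 0]) stool();
translate([262, 939, 0]) stool();
translate([-534, 235, 0]) stool();
translate([1058, 235, 0]) stool();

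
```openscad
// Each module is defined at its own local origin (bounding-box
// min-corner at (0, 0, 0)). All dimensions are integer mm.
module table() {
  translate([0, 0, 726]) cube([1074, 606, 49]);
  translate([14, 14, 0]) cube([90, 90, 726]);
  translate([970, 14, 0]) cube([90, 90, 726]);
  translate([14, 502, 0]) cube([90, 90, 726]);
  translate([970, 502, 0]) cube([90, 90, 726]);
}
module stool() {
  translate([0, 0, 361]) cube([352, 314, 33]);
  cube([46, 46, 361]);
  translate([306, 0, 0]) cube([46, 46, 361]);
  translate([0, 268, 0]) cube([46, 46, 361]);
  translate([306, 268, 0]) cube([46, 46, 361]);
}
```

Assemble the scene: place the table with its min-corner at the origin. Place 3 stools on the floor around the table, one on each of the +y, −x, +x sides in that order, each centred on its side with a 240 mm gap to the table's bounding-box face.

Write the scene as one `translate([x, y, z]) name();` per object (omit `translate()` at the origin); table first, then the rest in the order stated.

table();
translate([361, 846, 0]) stool();
translate([-592, 146, 0]) stool();
translate([1314, 146, 0]) stool();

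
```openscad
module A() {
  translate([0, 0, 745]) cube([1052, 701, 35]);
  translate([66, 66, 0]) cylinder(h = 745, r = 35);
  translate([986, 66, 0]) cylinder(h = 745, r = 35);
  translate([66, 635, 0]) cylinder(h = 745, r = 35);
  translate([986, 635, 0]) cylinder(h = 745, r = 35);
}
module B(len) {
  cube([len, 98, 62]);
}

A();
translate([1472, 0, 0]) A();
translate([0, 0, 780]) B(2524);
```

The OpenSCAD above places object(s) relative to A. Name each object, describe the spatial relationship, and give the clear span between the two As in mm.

Second table starts at x = 1472; first ends at x = 1052; clear span = 1472 − 1052 = 420 mm.

A is a table. B is a beam. A beam spans the tops of two tables. The clear span between the two tables is 420 mm.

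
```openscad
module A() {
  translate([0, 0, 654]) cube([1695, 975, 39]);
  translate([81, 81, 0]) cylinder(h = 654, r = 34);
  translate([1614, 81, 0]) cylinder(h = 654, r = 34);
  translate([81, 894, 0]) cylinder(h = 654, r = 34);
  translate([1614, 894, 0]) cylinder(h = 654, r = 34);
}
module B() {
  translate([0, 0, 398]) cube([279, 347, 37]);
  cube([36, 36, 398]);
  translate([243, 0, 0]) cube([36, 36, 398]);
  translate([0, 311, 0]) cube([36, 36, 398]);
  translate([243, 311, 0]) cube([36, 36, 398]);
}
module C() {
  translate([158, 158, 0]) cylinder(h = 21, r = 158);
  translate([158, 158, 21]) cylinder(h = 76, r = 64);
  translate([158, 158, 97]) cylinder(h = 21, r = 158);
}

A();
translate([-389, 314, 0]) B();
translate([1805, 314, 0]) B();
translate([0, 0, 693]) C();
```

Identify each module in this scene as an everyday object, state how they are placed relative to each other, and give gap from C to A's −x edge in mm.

A is a table. B is a stool. C is a spool. Two stools sit around the table at the −x, +x sides. The spool is on top of the table. The gap from the spool to the table's −x edge is 0 mm.

The spool's min-x is at 0; the table's min-x is 0; gap = 0 mm.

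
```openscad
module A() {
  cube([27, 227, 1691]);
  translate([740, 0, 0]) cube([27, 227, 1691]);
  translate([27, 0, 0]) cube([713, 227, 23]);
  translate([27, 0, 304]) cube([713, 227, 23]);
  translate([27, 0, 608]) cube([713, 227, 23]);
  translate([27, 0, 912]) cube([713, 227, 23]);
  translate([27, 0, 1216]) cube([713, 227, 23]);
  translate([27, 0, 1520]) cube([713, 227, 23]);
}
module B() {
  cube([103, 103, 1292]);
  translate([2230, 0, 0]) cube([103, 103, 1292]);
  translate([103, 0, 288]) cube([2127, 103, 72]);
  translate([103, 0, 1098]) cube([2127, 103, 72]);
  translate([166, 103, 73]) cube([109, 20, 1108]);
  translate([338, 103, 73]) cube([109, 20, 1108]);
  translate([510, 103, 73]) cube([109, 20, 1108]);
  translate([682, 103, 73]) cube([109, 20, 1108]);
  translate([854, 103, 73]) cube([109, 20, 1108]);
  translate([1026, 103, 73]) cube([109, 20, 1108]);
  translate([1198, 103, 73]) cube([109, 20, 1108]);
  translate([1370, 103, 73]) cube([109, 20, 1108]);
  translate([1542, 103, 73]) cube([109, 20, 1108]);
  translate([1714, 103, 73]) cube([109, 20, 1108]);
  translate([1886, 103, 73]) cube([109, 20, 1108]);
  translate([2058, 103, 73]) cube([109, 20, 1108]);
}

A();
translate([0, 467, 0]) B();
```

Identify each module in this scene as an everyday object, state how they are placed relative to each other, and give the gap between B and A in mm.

The fence section's nearest face is 240 mm from the bookshelf's +y face.

A is a bookshelf. B is a fence section. The fence section is on the floor beside the bookshelf on its +y side. The gap between the fence section and the bookshelf is 240 mm.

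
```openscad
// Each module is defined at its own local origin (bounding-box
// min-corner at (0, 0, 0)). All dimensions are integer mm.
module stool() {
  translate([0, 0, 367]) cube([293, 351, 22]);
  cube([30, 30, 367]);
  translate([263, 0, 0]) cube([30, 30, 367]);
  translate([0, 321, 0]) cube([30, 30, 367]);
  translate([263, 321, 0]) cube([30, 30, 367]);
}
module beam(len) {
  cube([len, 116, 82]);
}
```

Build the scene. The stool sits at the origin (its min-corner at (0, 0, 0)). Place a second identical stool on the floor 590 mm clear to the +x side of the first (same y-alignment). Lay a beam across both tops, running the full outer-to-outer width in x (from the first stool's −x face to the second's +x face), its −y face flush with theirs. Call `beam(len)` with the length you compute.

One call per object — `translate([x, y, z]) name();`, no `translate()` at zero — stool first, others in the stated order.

stool();
translate([883, 0, 0]) stool();
translate([0, 0, 389]) beam(1176);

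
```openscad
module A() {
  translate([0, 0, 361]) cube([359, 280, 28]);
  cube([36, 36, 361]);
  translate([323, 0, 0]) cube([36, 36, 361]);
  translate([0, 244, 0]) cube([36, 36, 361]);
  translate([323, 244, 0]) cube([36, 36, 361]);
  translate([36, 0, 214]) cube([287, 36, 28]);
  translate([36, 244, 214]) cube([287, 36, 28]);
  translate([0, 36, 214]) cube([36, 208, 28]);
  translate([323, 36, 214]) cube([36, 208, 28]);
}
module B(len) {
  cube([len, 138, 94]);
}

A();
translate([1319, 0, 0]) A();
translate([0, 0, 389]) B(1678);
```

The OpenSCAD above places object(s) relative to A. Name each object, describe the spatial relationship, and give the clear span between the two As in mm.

Second stool starts at x = 1319; first ends at x = 359; clear span = 1319 − 359 = 960 mm.

A is a stool. B is a beam. A beam spans the tops of two stools. The clear span between the two stools is 960 mm.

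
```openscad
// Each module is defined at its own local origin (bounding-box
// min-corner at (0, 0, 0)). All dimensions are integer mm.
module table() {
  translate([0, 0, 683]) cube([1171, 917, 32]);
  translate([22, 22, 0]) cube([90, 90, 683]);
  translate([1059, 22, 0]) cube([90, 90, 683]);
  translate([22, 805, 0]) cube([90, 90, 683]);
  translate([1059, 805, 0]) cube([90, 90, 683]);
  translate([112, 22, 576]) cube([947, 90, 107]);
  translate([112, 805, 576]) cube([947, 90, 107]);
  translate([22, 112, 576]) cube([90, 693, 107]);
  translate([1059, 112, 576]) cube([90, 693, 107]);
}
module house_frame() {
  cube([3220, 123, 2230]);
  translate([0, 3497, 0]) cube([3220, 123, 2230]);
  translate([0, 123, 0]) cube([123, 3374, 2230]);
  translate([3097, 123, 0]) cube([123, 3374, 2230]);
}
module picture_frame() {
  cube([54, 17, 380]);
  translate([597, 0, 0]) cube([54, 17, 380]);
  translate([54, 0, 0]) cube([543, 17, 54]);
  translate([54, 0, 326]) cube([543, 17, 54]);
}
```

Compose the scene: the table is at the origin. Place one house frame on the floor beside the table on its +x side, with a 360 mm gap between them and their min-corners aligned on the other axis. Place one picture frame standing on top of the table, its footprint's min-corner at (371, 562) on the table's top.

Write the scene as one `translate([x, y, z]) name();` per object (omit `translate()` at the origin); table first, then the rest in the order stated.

table();
translate([1531, 0, 0]) house_frame();
translate([371, 562, 715]) picture_frame();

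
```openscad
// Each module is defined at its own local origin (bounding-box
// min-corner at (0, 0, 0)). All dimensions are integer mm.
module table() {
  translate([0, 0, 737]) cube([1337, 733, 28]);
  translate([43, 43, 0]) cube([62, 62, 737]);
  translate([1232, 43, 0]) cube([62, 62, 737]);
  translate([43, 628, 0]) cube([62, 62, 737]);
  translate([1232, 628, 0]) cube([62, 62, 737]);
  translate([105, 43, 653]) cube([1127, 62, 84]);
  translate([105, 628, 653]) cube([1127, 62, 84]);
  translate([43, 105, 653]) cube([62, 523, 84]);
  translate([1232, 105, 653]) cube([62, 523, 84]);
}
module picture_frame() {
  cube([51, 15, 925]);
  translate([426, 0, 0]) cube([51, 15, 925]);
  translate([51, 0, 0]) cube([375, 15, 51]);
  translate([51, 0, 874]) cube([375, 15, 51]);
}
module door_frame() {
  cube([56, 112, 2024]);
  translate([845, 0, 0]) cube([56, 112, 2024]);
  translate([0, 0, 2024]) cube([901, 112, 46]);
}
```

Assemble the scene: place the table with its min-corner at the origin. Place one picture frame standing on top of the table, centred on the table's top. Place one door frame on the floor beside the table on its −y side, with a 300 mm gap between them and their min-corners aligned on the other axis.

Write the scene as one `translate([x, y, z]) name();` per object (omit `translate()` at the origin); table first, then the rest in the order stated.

table();
translate([430, 359, 765]) picture_frame();
translate([0, -412, 0]) door_frame();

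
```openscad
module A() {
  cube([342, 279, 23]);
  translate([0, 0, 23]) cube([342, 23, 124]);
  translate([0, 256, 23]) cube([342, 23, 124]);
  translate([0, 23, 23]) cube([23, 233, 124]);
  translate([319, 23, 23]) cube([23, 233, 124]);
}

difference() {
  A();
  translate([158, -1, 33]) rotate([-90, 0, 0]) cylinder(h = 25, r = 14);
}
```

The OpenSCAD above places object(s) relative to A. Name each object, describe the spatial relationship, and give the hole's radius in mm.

The subtracted cylinder has r = 14 mm.

A is an open box. The open box has a circular hole through its front wall. The hole's radius is 14 mm.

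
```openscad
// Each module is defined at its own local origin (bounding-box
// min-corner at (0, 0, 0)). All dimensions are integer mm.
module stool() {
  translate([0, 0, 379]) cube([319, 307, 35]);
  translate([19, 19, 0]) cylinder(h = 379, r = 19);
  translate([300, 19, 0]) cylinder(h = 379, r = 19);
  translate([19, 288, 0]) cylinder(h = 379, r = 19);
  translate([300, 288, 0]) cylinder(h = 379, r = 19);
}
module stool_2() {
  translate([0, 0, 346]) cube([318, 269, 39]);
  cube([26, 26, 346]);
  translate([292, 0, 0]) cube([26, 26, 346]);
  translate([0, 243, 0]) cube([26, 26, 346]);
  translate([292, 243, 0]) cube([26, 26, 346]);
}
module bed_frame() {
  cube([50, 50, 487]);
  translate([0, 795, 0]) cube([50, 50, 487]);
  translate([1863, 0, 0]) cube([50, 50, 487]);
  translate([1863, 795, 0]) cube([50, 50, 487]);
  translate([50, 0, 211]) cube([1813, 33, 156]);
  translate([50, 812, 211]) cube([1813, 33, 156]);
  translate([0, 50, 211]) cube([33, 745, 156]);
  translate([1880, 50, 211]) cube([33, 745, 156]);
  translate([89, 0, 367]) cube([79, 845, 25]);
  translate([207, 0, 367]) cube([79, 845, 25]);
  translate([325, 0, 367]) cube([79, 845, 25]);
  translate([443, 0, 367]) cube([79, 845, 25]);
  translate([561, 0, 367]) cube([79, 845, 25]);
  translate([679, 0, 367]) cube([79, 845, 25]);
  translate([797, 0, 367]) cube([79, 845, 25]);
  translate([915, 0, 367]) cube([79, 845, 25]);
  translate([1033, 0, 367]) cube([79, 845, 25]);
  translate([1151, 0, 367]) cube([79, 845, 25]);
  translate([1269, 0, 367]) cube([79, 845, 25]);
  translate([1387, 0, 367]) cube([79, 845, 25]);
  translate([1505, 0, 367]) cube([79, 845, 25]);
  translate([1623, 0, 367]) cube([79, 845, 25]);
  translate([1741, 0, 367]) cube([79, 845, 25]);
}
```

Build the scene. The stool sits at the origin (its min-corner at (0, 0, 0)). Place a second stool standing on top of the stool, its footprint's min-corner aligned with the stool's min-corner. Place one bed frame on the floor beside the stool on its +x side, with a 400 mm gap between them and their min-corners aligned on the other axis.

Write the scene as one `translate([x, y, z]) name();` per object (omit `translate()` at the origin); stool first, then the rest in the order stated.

stool();
translate([0, 0, 414]) stool_2();
translate([719, 0, 0]) bed_frame();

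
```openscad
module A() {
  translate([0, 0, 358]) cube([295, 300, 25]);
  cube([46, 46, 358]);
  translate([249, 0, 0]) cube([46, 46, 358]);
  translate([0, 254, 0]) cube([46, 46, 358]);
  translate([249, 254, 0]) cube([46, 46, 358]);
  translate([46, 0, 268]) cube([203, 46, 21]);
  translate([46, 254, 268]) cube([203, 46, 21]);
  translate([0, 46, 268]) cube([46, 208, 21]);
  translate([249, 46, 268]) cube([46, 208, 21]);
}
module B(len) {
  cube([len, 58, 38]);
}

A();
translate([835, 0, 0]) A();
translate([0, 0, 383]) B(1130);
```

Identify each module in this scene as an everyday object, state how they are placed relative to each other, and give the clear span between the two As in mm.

Second stool starts at x = 835; first ends at x = 295; clear span = 835 − 295 = 540 mm.

A is a stool. B is a beam. A beam spans the tops of two stools. The clear span between the two stools is 540 mm.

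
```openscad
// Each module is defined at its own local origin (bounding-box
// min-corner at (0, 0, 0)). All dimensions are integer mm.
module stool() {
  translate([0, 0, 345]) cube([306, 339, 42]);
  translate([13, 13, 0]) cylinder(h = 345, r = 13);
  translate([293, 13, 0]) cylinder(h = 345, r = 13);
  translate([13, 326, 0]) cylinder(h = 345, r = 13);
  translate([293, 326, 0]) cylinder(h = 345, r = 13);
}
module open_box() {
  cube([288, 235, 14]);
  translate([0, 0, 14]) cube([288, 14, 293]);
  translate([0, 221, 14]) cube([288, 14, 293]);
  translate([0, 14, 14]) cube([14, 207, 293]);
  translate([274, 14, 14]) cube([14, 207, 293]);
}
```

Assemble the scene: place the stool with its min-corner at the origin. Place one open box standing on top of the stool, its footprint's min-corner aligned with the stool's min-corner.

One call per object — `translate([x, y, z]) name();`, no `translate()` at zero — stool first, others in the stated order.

stool();
translate([0, 0, 387]) open_box();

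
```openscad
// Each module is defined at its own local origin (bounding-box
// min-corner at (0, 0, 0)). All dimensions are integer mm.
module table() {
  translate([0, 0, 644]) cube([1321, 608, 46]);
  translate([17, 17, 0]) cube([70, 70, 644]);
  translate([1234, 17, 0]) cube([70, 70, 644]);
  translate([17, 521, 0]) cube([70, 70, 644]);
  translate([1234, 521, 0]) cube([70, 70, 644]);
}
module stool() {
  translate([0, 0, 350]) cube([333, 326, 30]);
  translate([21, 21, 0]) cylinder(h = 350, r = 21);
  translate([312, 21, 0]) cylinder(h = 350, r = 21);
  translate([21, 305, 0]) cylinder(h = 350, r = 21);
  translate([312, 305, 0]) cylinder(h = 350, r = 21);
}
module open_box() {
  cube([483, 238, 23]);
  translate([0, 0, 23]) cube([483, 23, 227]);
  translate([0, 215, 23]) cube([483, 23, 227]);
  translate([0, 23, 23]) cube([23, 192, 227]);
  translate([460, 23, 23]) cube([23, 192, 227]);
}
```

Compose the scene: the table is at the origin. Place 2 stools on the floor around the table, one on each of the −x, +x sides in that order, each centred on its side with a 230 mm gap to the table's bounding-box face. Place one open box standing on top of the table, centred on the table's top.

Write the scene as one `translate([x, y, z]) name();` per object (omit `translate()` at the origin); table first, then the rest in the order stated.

table();
translate([-563, 141, 0]) stool();
translate([1551, 141, 0]) stool();
translate([419, 185, 690]) open_box();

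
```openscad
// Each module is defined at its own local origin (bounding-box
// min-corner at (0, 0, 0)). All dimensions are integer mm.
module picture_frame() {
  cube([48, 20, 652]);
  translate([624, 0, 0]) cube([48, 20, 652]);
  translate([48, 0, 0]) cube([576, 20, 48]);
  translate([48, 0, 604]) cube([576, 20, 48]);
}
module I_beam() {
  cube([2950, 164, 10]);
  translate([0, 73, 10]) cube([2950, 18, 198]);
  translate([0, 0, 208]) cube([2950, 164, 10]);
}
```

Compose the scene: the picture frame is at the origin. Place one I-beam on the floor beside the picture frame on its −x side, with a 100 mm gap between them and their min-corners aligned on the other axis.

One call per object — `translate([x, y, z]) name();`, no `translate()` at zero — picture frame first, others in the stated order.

picture_frame();
translate([-3050, 0, 0]) I_beam();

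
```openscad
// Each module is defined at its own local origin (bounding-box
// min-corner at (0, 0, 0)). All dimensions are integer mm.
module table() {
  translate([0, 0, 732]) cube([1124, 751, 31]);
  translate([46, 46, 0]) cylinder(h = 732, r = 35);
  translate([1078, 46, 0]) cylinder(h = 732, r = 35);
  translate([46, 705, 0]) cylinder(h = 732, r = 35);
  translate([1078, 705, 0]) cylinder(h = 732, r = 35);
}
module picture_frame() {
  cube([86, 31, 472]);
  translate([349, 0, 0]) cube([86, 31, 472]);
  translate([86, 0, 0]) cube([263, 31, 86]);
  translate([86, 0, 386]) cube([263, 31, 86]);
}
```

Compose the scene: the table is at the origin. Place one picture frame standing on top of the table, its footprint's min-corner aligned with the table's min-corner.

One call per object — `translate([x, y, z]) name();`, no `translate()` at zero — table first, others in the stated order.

table();
translate([0, 0, 763]) picture_frame();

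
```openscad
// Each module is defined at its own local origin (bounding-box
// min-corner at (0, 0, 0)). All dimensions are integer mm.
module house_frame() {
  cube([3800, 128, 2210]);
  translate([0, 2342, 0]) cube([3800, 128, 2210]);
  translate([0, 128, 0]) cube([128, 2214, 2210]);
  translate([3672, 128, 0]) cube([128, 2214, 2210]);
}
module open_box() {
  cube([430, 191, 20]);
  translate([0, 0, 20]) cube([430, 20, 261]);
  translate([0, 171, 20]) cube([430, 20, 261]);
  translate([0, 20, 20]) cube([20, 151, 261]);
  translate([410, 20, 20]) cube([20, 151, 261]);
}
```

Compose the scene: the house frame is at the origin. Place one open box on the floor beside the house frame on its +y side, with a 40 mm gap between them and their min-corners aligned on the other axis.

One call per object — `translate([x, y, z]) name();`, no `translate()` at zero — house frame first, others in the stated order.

house_frame();
translate([0, 2510, 0]) open_box();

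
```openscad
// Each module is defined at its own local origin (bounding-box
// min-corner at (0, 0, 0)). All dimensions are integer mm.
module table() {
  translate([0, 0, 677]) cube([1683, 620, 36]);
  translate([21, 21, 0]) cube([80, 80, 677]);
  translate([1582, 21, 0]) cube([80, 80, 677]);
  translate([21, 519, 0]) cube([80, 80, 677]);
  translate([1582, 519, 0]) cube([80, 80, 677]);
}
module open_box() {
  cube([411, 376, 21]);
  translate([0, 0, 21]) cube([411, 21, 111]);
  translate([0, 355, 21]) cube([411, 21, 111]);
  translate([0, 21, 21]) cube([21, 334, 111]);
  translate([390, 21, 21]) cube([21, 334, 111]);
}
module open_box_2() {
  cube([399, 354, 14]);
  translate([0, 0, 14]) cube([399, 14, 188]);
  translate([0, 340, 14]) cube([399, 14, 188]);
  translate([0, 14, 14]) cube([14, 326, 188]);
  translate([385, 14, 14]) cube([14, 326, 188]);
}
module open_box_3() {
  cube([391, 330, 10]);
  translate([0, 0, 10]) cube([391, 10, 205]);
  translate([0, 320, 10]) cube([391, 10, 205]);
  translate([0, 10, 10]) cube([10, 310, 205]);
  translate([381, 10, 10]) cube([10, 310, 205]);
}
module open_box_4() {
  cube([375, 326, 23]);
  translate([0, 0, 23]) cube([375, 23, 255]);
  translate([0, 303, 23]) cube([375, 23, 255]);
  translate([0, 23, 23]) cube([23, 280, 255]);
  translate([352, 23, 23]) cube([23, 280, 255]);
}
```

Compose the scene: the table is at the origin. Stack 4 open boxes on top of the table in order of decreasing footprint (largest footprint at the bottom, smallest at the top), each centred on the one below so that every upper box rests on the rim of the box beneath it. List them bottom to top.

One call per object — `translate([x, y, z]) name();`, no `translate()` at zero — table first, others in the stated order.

table();
translate([636, 122, 713]) open_box();
translate([642, 133, 845]) open_box_2();
translate([646, 145, 1047]) open_box_3();
translate([654, 147, 1262]) open_box_4();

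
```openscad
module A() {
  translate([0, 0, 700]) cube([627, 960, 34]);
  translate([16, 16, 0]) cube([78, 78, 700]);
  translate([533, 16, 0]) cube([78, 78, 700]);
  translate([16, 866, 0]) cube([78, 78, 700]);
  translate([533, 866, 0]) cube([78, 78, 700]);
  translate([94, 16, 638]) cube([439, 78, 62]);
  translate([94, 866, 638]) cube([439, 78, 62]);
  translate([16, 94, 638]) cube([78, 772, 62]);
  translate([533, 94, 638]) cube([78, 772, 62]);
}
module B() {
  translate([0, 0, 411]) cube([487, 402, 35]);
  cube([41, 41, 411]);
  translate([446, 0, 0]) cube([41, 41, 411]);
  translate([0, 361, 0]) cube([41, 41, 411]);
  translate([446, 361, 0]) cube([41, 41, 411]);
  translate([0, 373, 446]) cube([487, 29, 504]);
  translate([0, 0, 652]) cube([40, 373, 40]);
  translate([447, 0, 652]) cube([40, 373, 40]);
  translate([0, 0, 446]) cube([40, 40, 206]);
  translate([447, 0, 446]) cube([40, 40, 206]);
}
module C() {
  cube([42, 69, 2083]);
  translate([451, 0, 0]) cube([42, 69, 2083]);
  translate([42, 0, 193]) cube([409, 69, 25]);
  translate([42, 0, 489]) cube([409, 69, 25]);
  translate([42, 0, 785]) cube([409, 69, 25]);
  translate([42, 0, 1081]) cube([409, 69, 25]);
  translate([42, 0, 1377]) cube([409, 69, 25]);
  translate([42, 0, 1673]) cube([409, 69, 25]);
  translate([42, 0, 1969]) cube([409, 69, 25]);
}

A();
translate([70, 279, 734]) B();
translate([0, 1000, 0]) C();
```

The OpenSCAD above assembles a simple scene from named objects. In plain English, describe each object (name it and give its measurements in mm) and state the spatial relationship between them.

A is a table with a 627×960 mm rectangular top, 34 mm thick, top surface at z = 734 mm, supported by four 78×78 mm square legs, each inset 16 mm from the nearest pair of top edges, running from the floor. Four apron rails, 78 mm thick and 62 mm tall, run between adjacent legs with their top edges flush with the underside of the top and their outer faces flush with the legs' outer faces.

B is a chair: 487×402 mm seat, 35 mm thick, top at z = 446 mm, on four 41 mm square corner legs flush with the seat edges. A 29 mm thick backrest slab spans the full seat width, extending 504 mm above the seat top, its back face flush with the seat's +y edge. Two armrests of 40×40 mm section run along each side from the seat's front edge to the front of the backrest, top faces 246 mm above the seat top and outer faces flush with the seat's x-edges; a 40×40 mm post under the front of each armrest stands on the seat at the front corner.

C is a straight ladder. Two 42×69 mm vertical rails, 2083 mm tall, stand 493 mm apart (outside-to-outside) with their front faces coplanar on the −y side. 7 rungs, each 69 mm deep and 25 mm tall, span between the inner faces of the rails, front faces flush with the rails. The lowest rung's underside is at z = 193 mm and rungs are spaced 296 mm apart (underside to underside).

The chair is on top of the table, centred. The ladder is on the floor beside the table on its +y side.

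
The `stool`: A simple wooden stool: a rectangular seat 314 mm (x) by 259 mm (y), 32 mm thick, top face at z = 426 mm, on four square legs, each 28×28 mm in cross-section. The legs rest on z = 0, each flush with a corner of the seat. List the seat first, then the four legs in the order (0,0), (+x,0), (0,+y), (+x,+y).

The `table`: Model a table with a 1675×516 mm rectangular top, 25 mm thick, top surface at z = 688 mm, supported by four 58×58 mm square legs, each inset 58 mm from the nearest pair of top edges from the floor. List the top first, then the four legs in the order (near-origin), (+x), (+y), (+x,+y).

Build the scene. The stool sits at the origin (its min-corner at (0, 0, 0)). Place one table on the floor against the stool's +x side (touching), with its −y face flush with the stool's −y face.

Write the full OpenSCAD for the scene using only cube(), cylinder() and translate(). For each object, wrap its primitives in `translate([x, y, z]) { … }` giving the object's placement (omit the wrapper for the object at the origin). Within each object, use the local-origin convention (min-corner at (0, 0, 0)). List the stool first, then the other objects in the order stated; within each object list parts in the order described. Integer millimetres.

translate([0, 0, 394]) cube([314, 259, 32]);
cube([28, 28, 394]);
translate([286, 0, 0]) cube([28, 28, 394]);
translate([0, 231, 0]) cube([28, 28, 394]);
translate([286, 231, 0]) cube([28, 28, 394]);
translate([314, 0, 0]) {
  translate([0, 0, 663]) cube([1675, 516, 25]);
  translate([58, 58, 0]) cube([58, 58, 663]);
  translate([1559, 58, 0]) cube([58, 58, 663]);
  translate([58, 400, 0]) cube([58, 58, 663]);
  translate([1559, 400, 0]) cube([58, 58, 663]);
}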